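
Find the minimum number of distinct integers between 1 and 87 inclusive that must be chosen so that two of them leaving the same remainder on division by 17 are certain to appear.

Pigeonhole: the 17 residue classes mod 17 are the pigeonholes.
With 17 integers one could put 1 in each residue class and have no class reach 2.
The 18th integer pushes some class to 2, so 17·1 + 1 = 18.

18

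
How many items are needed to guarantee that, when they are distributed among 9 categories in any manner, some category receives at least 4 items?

With 27 items one could put exactly 3 in each of the 9 categories, and no category would reach 4.
By pigeonhole, one more item must land in a category that already has 3, giving it 4.
So 9 × 3 + 1 = 28 items are required.

28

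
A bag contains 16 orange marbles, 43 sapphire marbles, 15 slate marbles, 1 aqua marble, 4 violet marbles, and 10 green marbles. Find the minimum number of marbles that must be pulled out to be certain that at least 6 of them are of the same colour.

By the pigeonhole principle, put each drawn marble into a box by colour. The largest draw with every box below 6 takes min(count, 5) from each colour; colours with fewer than 5 contribute all they have.
Σ min(cᵢ, 5) = 5 + 5 + 5 + 1 + 4 + 5 = 25.
Draw number 25 + 1 = 26 must push one box to 6.

26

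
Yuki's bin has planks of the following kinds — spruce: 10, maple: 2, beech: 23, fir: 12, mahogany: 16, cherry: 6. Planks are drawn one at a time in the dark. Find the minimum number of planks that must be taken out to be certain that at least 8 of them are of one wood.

Pigeonhole: put each drawn plank into a box by wood. The largest draw with every box below 8 takes min(count, 7) from each wood; woods with fewer than 7 contribute all they have.
Σ min(cᵢ, 7) = 7 + 2 + 7 + 7 + 7 + 6 = 36.
Draw number 36 + 1 = 37 must push one box to 8.

37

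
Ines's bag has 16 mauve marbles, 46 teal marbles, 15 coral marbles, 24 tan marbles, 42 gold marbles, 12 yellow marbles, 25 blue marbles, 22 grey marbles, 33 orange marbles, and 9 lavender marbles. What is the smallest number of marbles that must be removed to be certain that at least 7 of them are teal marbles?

In the worst case for collecting teal marbles, every non-teal marble comes out first.
There are 16 + 15 + 24 + 42 + 12 + 25 + 22 + 33 + 9 = 198 non-teal marbles altogether.
After those, each further marble must be teal, so 198 + 7 = 205 draws guarantee 7 teal marbles.

205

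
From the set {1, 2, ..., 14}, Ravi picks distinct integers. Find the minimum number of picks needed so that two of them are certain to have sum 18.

A set avoiding the sum 18 can contain at most one of each pair {x, 18−x}, plus the 4 elements whose complement lies outside the range or equal to its own complement.
The integers 1, …, 9 (9 of them) are such a set: any two sum to at least 1+2 = 3 and at most 8+9 = 17 < 18.
By pigeonhole, any 10th integer completes one of the 5 pairs, so 10 choices force a sum of 18.

10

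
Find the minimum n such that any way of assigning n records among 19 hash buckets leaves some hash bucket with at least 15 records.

267

With 266 records one could put exactly 14 in each of the 19 hash buckets, and no hash bucket would reach 15.
By the pigeonhole principle, one more record must land in a hash bucket that already has 14, giving it 15.
So 19 × 14 + 1 = 267 records are required.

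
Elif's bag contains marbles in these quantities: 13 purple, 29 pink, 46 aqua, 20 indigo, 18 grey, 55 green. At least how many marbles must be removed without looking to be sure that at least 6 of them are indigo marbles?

In the worst case for collecting indigo marbles, every non-indigo marble comes out first.
There are 13 + 29 + 46 + 18 + 55 = 161 non-indigo marbles altogether.
After those, each further marble must be indigo, so 161 + 6 = 167 draws guarantee 6 indigo marbles.

167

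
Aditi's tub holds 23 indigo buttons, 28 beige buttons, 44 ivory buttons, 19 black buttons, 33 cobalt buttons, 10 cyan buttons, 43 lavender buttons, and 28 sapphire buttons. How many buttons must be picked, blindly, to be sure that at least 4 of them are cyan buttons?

In the worst case for collecting cyan buttons, every non-cyan button comes out first.
There are 23 + 28 + 44 + 19 + 33 + 43 + 28 = 218 non-cyan buttons altogether.
After those, each further button must be cyan, so 218 + 4 = 222 draws guarantee 4 cyan buttons.

222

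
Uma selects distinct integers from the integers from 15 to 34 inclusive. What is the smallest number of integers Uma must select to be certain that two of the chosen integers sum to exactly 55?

14

Two chosen integers sum to 55 exactly when both halves of some pair {x, 55−x} with 21 ≤ x ≤ 55−x ≤ 34 are chosen — 7 such pairs.
The remaining 6 elements (those with no distinct partner in range) can never complete a 55-sum, so the worst case takes all of them and one from each pair: 6 + 7 = 13.
The 14th integer has to be the second member of some pair, so 13 + 1 = 14.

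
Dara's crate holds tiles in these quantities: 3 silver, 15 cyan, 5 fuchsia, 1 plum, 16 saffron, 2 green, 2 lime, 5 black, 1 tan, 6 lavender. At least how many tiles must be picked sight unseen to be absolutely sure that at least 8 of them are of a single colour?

40

By the pigeonhole principle, the 10 colours are the holes; the tiles drawn are the pigeons.
To avoid 8 of any one colour, the worst case takes at most 7 of each colour, or every tile of a colour that has fewer than 7.
That gives 3 + 7 + 5 + 1 + 7 + 2 + 2 + 5 + 1 + 6 = 39 tiles with no colour reaching 8.
The next tile forces some colour to 8, so 39 + 1 = 40.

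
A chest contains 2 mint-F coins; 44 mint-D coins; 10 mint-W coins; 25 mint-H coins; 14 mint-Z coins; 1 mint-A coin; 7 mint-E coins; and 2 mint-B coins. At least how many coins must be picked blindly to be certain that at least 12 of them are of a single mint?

56

An adversary could hand out at most 11 coins per mint (5 mints run out sooner): 2 + 11 + 10 + 11 + 11 + 1 + 7 + 2 = 55 coins and still no mint has 12.
One more coin lands in a mint already at 11, so 56 draws are enough and 55 are not.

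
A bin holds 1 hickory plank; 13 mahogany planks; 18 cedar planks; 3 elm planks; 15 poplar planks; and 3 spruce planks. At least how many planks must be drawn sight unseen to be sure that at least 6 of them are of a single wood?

23

An adversary could hand out at most 5 planks per wood (hickory, elm, spruce run out sooner): 1 + 5 + 5 + 3 + 5 + 3 = 22 planks and still no wood has 6.
Pigeonhole: one more plank lands in a wood already at 5, so 23 draws are enough and 22 are not.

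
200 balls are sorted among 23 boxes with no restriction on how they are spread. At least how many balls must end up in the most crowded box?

9

By pigeonhole, the 23 boxes are the holes and the 200 balls are the pigeons.
If every box held at most 8 balls, the total would be at most 23 × 8 = 184, which is less than 200.
So some box holds at least ⌈200/23⌉ = 9 balls.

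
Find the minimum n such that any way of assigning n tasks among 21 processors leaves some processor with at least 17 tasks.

337

With 336 tasks one could put exactly 16 in each of the 21 processors, and no processor would reach 17.
Pigeonhole: one more task must land in a processor that already has 16, giving it 17.
So 21 × 16 + 1 = 337 tasks are required.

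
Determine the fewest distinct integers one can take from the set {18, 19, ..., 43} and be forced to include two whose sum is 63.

Group the elements by complementary pair {x, 63−x}: {20,43}, {21,42}, {22,41}, …, giving 12 two-element pairs and 2 integers whose partner 63−x falls outside [18,43].
By pigeonhole, treating each of those 14 groups as a pigeonhole, one can pick one integer per group — 14 integers — with no two summing to 63.
The 15th integer lands in an occupied pair, forcing a sum of 63.

15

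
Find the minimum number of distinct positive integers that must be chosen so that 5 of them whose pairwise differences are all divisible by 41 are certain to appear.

Integers whose pairwise differences are multiples of 41 are exactly those sharing a remainder mod 41. By pigeonhole, the 41 residue classes mod 41 are the pigeonholes.
With 164 integers one could put 4 in each residue class and have no class reach 5.
The 165th integer pushes some class to 5, so 41·4 + 1 = 165.

165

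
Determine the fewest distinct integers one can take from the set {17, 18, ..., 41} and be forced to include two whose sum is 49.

Two chosen integers sum to 49 exactly when both halves of some pair {x, 49−x} with 17 ≤ x ≤ 49−x ≤ 32 are chosen — 8 such pairs.
The remaining 9 elements (those with no distinct partner in range) can never complete a 49-sum, so the worst case takes all of them and one from each pair: 9 + 8 = 17.
The 18th integer has to be the second member of some pair, so 17 + 1 = 18.

18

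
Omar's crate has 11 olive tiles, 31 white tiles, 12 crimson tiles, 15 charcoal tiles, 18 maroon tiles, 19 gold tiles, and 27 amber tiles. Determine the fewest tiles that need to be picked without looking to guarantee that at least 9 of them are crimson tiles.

130

In the worst case for collecting crimson tiles, every non-crimson tile comes out first.
There are 11 + 31 + 15 + 18 + 19 + 27 = 121 non-crimson tiles altogether.
After those, each further tile must be crimson, so 121 + 9 = 130 draws guarantee 9 crimson tiles.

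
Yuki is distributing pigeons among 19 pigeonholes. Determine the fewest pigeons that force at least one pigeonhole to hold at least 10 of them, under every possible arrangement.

With 171 pigeons one could put exactly 9 in each of the 19 pigeonholes, and no pigeonhole would reach 10.
One more pigeon must land in a pigeonhole that already has 9, giving it 10.
So 19 × 9 + 1 = 172 pigeons are required.

172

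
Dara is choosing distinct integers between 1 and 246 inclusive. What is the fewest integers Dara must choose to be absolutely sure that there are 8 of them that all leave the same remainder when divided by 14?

99

By the pigeonhole principle, the 14 residue classes mod 14 are the pigeonholes.
With 98 integers one could put 7 in each residue class and have no class reach 8.
The 99th integer pushes some class to 8, so 14·7 + 1 = 99.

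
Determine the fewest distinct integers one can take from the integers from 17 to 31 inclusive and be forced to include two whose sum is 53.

11

Two chosen integers sum to 53 exactly when both halves of some pair {x, 53−x} with 22 ≤ x ≤ 53−x ≤ 31 are chosen — 5 such pairs.
The remaining 5 elements (those with no distinct partner in range) can never complete a 53-sum, so the worst case takes all of them and one from each pair: 5 + 5 = 10.
By the pigeonhole principle, the 11th integer has to be the second member of some pair, so 10 + 1 = 11.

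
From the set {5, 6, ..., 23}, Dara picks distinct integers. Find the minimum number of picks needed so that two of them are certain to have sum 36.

15

Two chosen integers sum to 36 exactly when both halves of some pair {x, 36−x} with 13 ≤ x ≤ 36−x ≤ 23 are chosen — 5 such pairs.
The remaining 9 elements (those with no distinct partner in range) can never complete a 36-sum, so the worst case takes all of them and one from each pair: 9 + 5 = 14.
By pigeonhole, the 15th integer has to be the second member of some pair, so 14 + 1 = 15.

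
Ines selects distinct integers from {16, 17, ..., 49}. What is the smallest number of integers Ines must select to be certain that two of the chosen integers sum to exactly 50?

A set avoiding the sum 50 can contain at most one of each pair {x, 50−x}, plus the 16 elements whose complement lies outside the range or equal to its own complement.
The integers 25, …, 49 (25 of them) are such a set: any two sum to at least 25+26 = 51 > 50.
Pigeonhole: any 26th integer completes one of the 9 pairs, so 26 choices force a sum of 50.

26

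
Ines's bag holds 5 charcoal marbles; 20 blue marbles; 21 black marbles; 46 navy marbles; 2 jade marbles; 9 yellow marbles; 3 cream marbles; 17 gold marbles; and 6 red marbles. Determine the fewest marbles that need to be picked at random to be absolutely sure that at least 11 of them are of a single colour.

The 9 colours are the holes; the marbles drawn are the pigeons.
To avoid 11 of any one colour, the worst case takes at most 10 of each colour, or every marble of a colour that has fewer than 10.
That gives 5 + 10 + 10 + 10 + 2 + 9 + 3 + 10 + 6 = 65 marbles with no colour reaching 11.
The next marble forces some colour to 11, so 65 + 1 = 66.

66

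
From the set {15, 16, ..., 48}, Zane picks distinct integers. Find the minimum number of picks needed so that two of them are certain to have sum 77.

25

Two chosen integers sum to 77 exactly when both halves of some pair {x, 77−x} with 29 ≤ x ≤ 77−x ≤ 48 are chosen — 10 such pairs.
The remaining 14 elements (those with no distinct partner in range) can never complete a 77-sum, so the worst case takes all of them and one from each pair: 14 + 10 = 24.
Pigeonhole: the 25th integer has to be the second member of some pair, so 24 + 1 = 25.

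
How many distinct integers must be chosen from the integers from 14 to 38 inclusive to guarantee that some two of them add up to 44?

Two chosen integers sum to 44 exactly when both halves of some pair {x, 44−x} with 14 ≤ x ≤ 44−x ≤ 30 are chosen — 8 such pairs.
The remaining 9 elements (those with no distinct partner in range) can never complete a 44-sum, so the worst case takes all of them and one from each pair: 9 + 8 = 17.
By the pigeonhole principle, the 18th integer has to be the second member of some pair, so 17 + 1 = 18.

18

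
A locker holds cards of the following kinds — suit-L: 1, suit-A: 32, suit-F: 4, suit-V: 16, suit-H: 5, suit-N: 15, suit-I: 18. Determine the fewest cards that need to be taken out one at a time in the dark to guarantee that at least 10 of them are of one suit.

47

The 7 suits are the holes; the cards drawn are the pigeons.
To avoid 10 of any one suit, the worst case takes at most 9 of each suit, or every card of a suit that has fewer than 9.
That gives 1 + 9 + 4 + 9 + 5 + 9 + 9 = 46 cards with no suit reaching 10.
The next card forces some suit to 10, so 46 + 1 = 47.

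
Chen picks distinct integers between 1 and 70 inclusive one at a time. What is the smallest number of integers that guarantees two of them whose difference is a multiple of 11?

12

Integers whose pairwise differences are multiples of 11 are exactly those sharing a remainder mod 11. By pigeonhole, the 11 residue classes mod 11 are the pigeonholes.
With 11 integers one could put 1 in each residue class and have no class reach 2.
The 12th integer pushes some class to 2, so 11·1 + 1 = 12.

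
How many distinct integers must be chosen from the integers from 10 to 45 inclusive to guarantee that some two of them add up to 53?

20

A set avoiding the sum 53 can contain at most one of each pair {x, 53−x}, plus the 2 elements whose complement lies outside the range.
The integers 27, …, 45 (19 of them) are such a set: any two sum to at least 27+28 = 55 > 53.
By the pigeonhole principle, any 20th integer completes one of the 17 pairs, so 20 choices force a sum of 53.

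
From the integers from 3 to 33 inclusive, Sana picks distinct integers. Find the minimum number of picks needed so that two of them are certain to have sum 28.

A set avoiding the sum 28 can contain at most one of each pair {x, 28−x}, plus the 9 elements whose complement lies outside the range or equal to its own complement.
The integers 14, …, 33 (20 of them) are such a set: any two sum to at least 14+15 = 29 > 28.
By pigeonhole, any 21st integer completes one of the 11 pairs, so 21 choices force a sum of 28.

21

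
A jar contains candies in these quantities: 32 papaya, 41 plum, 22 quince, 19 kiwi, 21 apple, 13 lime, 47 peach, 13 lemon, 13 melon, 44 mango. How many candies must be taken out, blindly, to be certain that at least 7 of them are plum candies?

In the worst case for collecting plum candies, every non-plum candy comes out first.
There are 32 + 22 + 19 + 21 + 13 + 47 + 13 + 13 + 44 = 224 non-plum candies altogether.
After those, each further candy must be plum, so 224 + 7 = 231 draws guarantee 7 plum candies.

231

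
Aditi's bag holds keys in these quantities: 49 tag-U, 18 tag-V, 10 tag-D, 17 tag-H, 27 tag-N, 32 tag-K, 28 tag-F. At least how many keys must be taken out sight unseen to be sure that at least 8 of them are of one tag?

An adversary could hand out at most 7 keys per tag: 7 + 7 + 7 + 7 + 7 + 7 + 7 = 49 keys and still no tag has 8.
By pigeonhole, one more key lands in a tag already at 7, so 50 draws are enough and 49 are not.

50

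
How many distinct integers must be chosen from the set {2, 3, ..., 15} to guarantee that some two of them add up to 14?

A set avoiding the sum 14 can contain at most one of each pair {x, 14−x}, plus the 4 elements whose complement lies outside the range or equal to its own complement.
The integers 7, …, 15 (9 of them) are such a set: any two sum to at least 7+8 = 15 > 14.
Pigeonhole: any 10th integer completes one of the 5 pairs, so 10 choices force a sum of 14.

10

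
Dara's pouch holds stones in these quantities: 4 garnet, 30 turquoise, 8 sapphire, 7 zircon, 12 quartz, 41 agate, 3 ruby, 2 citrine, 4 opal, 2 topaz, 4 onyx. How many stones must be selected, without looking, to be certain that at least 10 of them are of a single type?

62

By pigeonhole, put each drawn stone into a box by type. The largest draw with every box below 10 takes min(count, 9) from each type; types with fewer than 9 contribute all they have.
Σ min(cᵢ, 9) = 4 + 9 + 8 + 7 + 9 + 9 + 3 + 2 + 4 + 2 + 4 = 61.
Draw number 61 + 1 = 62 must push one box to 10.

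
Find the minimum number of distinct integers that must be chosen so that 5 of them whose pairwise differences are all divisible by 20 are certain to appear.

Integers whose pairwise differences are multiples of 20 are exactly those sharing a remainder mod 20. Pigeonhole: the 20 residue classes mod 20 are the pigeonholes.
With 80 integers one could put 4 in each residue class and have no class reach 5.
The 81st integer pushes some class to 5, so 20·4 + 1 = 81.

81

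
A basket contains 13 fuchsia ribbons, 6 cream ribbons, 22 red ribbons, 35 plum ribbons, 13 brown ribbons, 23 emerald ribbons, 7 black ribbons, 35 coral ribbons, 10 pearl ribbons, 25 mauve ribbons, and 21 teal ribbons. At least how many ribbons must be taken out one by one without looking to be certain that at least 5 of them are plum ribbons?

180

In the worst case for collecting plum ribbons, every non-plum ribbon comes out first.
There are 13 + 6 + 22 + 13 + 23 + 7 + 35 + 10 + 25 + 21 = 175 non-plum ribbons altogether.
After those, each further ribbon must be plum, so 175 + 5 = 180 draws guarantee 5 plum ribbons.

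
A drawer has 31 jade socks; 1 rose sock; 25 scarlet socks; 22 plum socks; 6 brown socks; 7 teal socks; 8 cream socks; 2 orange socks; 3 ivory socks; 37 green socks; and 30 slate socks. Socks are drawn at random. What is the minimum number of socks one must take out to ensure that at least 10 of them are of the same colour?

73

Put each drawn sock into a box by colour. The largest draw with every box below 10 takes min(count, 9) from each colour; colours with fewer than 9 contribute all they have.
Σ min(cᵢ, 9) = 9 + 1 + 9 + 9 + 6 + 7 + 8 + 2 + 3 + 9 + 9 = 72.
Draw number 72 + 1 = 73 must push one box to 10.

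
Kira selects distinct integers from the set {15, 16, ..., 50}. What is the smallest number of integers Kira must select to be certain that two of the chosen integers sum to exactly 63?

20

A set avoiding the sum 63 can contain at most one of each pair {x, 63−x}, plus the 2 elements whose complement lies outside the range.
The integers 32, …, 50 (19 of them) are such a set: any two sum to at least 32+33 = 65 > 63.
Any 20th integer completes one of the 17 pairs, so 20 choices force a sum of 63.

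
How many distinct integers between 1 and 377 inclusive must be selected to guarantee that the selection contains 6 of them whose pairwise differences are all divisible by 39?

Integers whose pairwise differences are multiples of 39 are exactly those sharing a remainder mod 39. Pigeonhole: the 39 residue classes mod 39 are the pigeonholes.
With 195 integers one could put 5 in each residue class and have no class reach 6.
The 196th integer pushes some class to 6, so 39·5 + 1 = 196.

196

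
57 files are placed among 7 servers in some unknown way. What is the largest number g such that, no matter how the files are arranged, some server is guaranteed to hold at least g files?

By pigeonhole, the 7 servers are the holes and the 57 files are the pigeons.
If every server held at most 8 files, the total would be at most 7 × 8 = 56, which is less than 57.
So some server holds at least ⌈57/7⌉ = 9 files.

9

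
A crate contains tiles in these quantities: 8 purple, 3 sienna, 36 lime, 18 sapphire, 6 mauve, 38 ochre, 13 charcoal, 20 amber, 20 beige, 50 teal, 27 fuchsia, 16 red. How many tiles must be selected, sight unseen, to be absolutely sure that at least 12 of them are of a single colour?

117

The 12 colours are the holes; the tiles drawn are the pigeons.
To avoid 12 of any one colour, the worst case takes at most 11 of each colour, or every tile of a colour that has fewer than 11.
That gives 8 + 3 + 11 + 11 + 6 + 11 + 11 + 11 + 11 + 11 + 11 + 11 = 116 tiles with no colour reaching 12.
The next tile forces some colour to 12, so 116 + 1 = 117.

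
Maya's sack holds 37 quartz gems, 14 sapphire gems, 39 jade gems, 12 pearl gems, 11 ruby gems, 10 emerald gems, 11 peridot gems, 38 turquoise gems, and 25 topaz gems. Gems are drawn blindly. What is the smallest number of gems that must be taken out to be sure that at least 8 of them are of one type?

64

The 9 types are the holes; the gems drawn are the pigeons.
To avoid 8 of any one type, the worst case takes at most 7 of each type.
That gives 7 + 7 + 7 + 7 + 7 + 7 + 7 + 7 + 7 = 63 gems with no type reaching 8.
The next gem forces some type to 8, so 63 + 1 = 64.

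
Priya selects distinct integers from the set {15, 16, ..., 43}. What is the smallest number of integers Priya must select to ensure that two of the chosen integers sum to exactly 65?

19

Two chosen integers sum to 65 exactly when both halves of some pair {x, 65−x} with 22 ≤ x ≤ 65−x ≤ 43 are chosen — 11 such pairs.
The remaining 7 elements (those with no distinct partner in range) can never complete a 65-sum, so the worst case takes all of them and one from each pair: 7 + 11 = 18.
Pigeonhole: the 19th integer has to be the second member of some pair, so 18 + 1 = 19.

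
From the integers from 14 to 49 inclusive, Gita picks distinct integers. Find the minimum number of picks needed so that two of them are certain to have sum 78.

Two chosen integers sum to 78 exactly when both halves of some pair {x, 78−x} with 29 ≤ x ≤ 78−x ≤ 49 are chosen — 10 such pairs.
The remaining 16 elements (those with no distinct partner in range) can never complete a 78-sum, so the worst case takes all of them and one from each pair: 16 + 10 = 26.
By pigeonhole, the 27th integer has to be the second member of some pair, so 26 + 1 = 27.

27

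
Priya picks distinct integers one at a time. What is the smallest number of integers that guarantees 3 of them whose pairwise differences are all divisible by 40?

81

Integers whose pairwise differences are multiples of 40 are exactly those sharing a remainder mod 40. The 40 residue classes mod 40 are the pigeonholes.
With 80 integers one could put 2 in each residue class and have no class reach 3.
The 81st integer pushes some class to 3, so 40·2 + 1 = 81.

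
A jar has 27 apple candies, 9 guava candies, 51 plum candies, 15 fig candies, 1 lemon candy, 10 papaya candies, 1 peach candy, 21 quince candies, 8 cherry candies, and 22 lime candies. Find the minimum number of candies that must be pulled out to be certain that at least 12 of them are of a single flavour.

An adversary could hand out at most 11 candies per flavour (5 flavours run out sooner): 11 + 9 + 11 + 11 + 1 + 10 + 1 + 11 + 8 + 11 = 84 candies and still no flavour has 12.
By pigeonhole, one more candy lands in a flavour already at 11, so 85 draws are enough and 84 are not.

85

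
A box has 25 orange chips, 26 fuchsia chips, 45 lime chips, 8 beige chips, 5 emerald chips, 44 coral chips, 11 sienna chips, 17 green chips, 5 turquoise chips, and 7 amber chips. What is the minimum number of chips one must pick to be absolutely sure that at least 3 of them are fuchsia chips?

170

In the worst case for collecting fuchsia chips, every non-fuchsia chip comes out first.
There are 25 + 45 + 8 + 5 + 44 + 11 + 17 + 5 + 7 = 167 non-fuchsia chips altogether.
After those, each further chip must be fuchsia, so 167 + 3 = 170 draws guarantee 3 fuchsia chips.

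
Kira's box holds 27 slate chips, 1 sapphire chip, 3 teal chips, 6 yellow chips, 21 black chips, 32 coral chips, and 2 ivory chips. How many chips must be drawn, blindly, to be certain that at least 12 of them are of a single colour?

An adversary could hand out at most 11 chips per colour (4 colours run out sooner): 11 + 1 + 3 + 6 + 11 + 11 + 2 = 45 chips and still no colour has 12.
One more chip lands in a colour already at 11, so 46 draws are enough and 45 are not.

46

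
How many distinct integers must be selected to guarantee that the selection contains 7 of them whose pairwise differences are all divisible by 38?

229

Integers whose pairwise differences are multiples of 38 are exactly those sharing a remainder mod 38. The 38 residue classes mod 38 are the pigeonholes.
With 228 integers one could put 6 in each residue class and have no class reach 7.
The 229th integer pushes some class to 7, so 38·6 + 1 = 229.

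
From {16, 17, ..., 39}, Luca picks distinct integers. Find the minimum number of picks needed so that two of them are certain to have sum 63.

Two chosen integers sum to 63 exactly when both halves of some pair {x, 63−x} with 24 ≤ x ≤ 63−x ≤ 39 are chosen — 8 such pairs.
The remaining 8 elements (those with no distinct partner in range) can never complete a 63-sum, so the worst case takes all of them and one from each pair: 8 + 8 = 16.
The 17th integer has to be the second member of some pair, so 16 + 1 = 17.

17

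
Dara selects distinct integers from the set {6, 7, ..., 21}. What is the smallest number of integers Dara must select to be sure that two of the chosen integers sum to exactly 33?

A set avoiding the sum 33 can contain at most one of each pair {x, 33−x}, plus the 6 elements whose complement lies outside the range.
The integers 6, …, 16 (11 of them) are such a set: any two sum to at least 6+7 = 13 and at most 15+16 = 31 < 33.
Any 12th integer completes one of the 5 pairs, so 12 choices force a sum of 33.

12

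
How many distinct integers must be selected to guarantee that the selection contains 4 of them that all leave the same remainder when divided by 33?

The 33 residue classes mod 33 are the pigeonholes.
With 99 integers one could put 3 in each residue class and have no class reach 4.
The 100th integer pushes some class to 4, so 33·3 + 1 = 100.

100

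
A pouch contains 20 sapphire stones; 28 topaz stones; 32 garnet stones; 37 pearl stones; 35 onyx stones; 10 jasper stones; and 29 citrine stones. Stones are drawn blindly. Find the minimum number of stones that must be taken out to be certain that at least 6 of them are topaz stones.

In the worst case for collecting topaz stones, every non-topaz stone comes out first.
There are 20 + 32 + 37 + 35 + 10 + 29 = 163 non-topaz stones altogether.
After those, each further stone must be topaz, so 163 + 6 = 169 draws guarantee 6 topaz stones.

169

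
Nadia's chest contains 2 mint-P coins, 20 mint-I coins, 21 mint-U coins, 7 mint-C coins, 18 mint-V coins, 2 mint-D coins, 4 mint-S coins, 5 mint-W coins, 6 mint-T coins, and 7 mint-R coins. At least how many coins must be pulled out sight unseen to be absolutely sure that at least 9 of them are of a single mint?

Pigeonhole: the 10 mints are the holes; the coins drawn are the pigeons.
To avoid 9 of any one mint, the worst case takes at most 8 of each mint, or every coin of a mint that has fewer than 8.
That gives 2 + 8 + 8 + 7 + 8 + 2 + 4 + 5 + 6 + 7 = 57 coins with no mint reaching 9.
The next coin forces some mint to 9, so 57 + 1 = 58.

58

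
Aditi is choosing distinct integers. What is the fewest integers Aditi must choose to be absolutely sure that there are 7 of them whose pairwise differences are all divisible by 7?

43

Integers whose pairwise differences are multiples of 7 are exactly those sharing a remainder mod 7. By the pigeonhole principle, the 7 residue classes mod 7 are the pigeonholes.
With 42 integers one could put 6 in each residue class and have no class reach 7.
The 43rd integer pushes some class to 7, so 7·6 + 1 = 43.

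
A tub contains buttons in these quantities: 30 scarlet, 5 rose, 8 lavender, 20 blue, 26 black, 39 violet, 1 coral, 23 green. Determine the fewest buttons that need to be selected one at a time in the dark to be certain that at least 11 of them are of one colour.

65

Pigeonhole: the 8 colours are the holes; the buttons drawn are the pigeons.
To avoid 11 of any one colour, the worst case takes at most 10 of each colour, or every button of a colour that has fewer than 10.
That gives 10 + 5 + 8 + 10 + 10 + 10 + 1 + 10 = 64 buttons with no colour reaching 11.
The next button forces some colour to 11, so 64 + 1 = 65.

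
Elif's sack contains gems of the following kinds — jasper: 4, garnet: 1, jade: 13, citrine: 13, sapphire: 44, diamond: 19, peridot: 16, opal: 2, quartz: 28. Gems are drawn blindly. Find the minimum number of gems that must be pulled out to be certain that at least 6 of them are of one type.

38

The 9 types are the holes; the gems drawn are the pigeons.
To avoid 6 of any one type, the worst case takes at most 5 of each type, or every gem of a type that has fewer than 5.
That gives 4 + 1 + 5 + 5 + 5 + 5 + 5 + 2 + 5 = 37 gems with no type reaching 6.
The next gem forces some type to 6, so 37 + 1 = 38.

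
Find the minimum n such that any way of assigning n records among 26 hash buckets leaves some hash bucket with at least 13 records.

313

With 312 records one could put exactly 12 in each of the 26 hash buckets, and no hash bucket would reach 13.
By pigeonhole, one more record must land in a hash bucket that already has 12, giving it 13.
So 26 × 12 + 1 = 313 records are required.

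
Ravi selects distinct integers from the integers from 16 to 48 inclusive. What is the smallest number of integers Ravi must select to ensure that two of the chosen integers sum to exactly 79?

Two chosen integers sum to 79 exactly when both halves of some pair {x, 79−x} with 31 ≤ x ≤ 79−x ≤ 48 are chosen — 9 such pairs.
The remaining 15 elements (those with no distinct partner in range) can never complete a 79-sum, so the worst case takes all of them and one from each pair: 15 + 9 = 24.
The 25th integer has to be the second member of some pair, so 24 + 1 = 25.

25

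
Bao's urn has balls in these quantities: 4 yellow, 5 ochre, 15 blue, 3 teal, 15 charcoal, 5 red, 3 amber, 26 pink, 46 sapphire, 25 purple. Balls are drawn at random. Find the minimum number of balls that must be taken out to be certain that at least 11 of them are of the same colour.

71

An adversary could hand out at most 10 balls per colour (5 colours run out sooner): 4 + 5 + 10 + 3 + 10 + 5 + 3 + 10 + 10 + 10 = 70 balls and still no colour has 11.
Pigeonhole: one more ball lands in a colour already at 10, so 71 draws are enough and 70 are not.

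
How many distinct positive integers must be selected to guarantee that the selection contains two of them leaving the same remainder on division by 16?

By the pigeonhole principle, the 16 residue classes mod 16 are the pigeonholes.
With 16 integers one could put 1 in each residue class and have no class reach 2.
The 17th integer pushes some class to 2, so 16·1 + 1 = 17.

17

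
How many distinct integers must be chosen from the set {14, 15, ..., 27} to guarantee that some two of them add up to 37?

A set avoiding the sum 37 can contain at most one of each pair {x, 37−x}, plus the 4 elements whose complement lies outside the range.
The integers 19, …, 27 (9 of them) are such a set: any two sum to at least 19+20 = 39 > 37.
Pigeonhole: any 10th integer completes one of the 5 pairs, so 10 choices force a sum of 37.

10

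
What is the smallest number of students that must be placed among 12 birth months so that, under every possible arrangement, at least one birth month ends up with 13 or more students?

With 144 students one could put exactly 12 in each of the 12 birth months, and no birth month would reach 13.
By the pigeonhole principle, one more student must land in a birth month that already has 12, giving it 13.
So 12 × 12 + 1 = 145 students are required.

145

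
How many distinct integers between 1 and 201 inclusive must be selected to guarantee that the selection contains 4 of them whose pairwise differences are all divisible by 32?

97

Integers whose pairwise differences are multiples of 32 are exactly those sharing a remainder mod 32. Pigeonhole: the 32 residue classes mod 32 are the pigeonholes.
With 96 integers one could put 3 in each residue class and have no class reach 4.
The 97th integer pushes some class to 4, so 32·3 + 1 = 97.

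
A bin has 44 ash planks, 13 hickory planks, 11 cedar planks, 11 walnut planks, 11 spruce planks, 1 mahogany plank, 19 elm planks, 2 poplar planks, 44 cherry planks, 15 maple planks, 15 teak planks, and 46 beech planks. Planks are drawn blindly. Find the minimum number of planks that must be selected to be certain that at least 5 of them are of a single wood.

The 12 woods are the holes; the planks drawn are the pigeons.
To avoid 5 of any one wood, the worst case takes at most 4 of each wood, or every plank of a wood that has fewer than 4.
That gives 4 + 4 + 4 + 4 + 4 + 1 + 4 + 2 + 4 + 4 + 4 + 4 = 43 planks with no wood reaching 5.
The next plank forces some wood to 5, so 43 + 1 = 44.

44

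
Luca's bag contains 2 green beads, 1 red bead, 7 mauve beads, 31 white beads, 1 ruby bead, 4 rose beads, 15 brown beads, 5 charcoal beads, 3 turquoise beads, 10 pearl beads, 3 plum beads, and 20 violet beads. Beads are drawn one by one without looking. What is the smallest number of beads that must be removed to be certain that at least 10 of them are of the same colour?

The 12 colours are the holes; the beads drawn are the pigeons.
To avoid 10 of any one colour, the worst case takes at most 9 of each colour, or every bead of a colour that has fewer than 9.
That gives 2 + 1 + 7 + 9 + 1 + 4 + 9 + 5 + 3 + 9 + 3 + 9 = 62 beads with no colour reaching 10.
The next bead forces some colour to 10, so 62 + 1 = 63.

63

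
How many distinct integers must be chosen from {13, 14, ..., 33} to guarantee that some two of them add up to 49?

13

A set avoiding the sum 49 can contain at most one of each pair {x, 49−x}, plus the 3 elements whose complement lies outside the range.
The integers 13, …, 24 (12 of them) are such a set: any two sum to at least 13+14 = 27 and at most 23+24 = 47 < 49.
Pigeonhole: any 13th integer completes one of the 9 pairs, so 13 choices force a sum of 49.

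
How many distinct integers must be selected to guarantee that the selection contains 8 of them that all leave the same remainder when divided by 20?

141

By the pigeonhole principle, the 20 residue classes mod 20 are the pigeonholes.
With 140 integers one could put 7 in each residue class and have no class reach 8.
The 141st integer pushes some class to 8, so 20·7 + 1 = 141.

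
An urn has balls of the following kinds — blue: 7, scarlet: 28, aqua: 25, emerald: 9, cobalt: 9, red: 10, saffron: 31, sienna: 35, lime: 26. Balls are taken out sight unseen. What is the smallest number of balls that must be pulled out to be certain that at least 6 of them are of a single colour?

46

Put each drawn ball into a box by colour. The largest draw with every box below 6 takes min(count, 5) from each colour.
Σ min(cᵢ, 5) = 5 + 5 + 5 + 5 + 5 + 5 + 5 + 5 + 5 = 45.
Draw number 45 + 1 = 46 must push one box to 6.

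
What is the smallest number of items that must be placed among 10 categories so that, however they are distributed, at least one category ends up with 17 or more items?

161

With 160 items one could put exactly 16 in each of the 10 categories, and no category would reach 17.
By pigeonhole, one more item must land in a category that already has 16, giving it 17.
So 10 × 16 + 1 = 161 items are required.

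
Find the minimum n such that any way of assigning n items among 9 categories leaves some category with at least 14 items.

With 117 items one could put exactly 13 in each of the 9 categories, and no category would reach 14.
One more item must land in a category that already has 13, giving it 14.
So 9 × 13 + 1 = 118 items are required.

118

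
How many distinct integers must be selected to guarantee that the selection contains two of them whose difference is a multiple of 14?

15

Integers whose pairwise differences are multiples of 14 are exactly those sharing a remainder mod 14. By the pigeonhole principle, the 14 residue classes mod 14 are the pigeonholes.
With 14 integers one could put 1 in each residue class and have no class reach 2.
The 15th integer pushes some class to 2, so 14·1 + 1 = 15.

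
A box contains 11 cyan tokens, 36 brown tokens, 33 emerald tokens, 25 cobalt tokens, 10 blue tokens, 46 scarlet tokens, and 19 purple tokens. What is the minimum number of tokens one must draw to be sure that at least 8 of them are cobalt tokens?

In the worst case for collecting cobalt tokens, every non-cobalt token comes out first.
There are 11 + 36 + 33 + 10 + 46 + 19 = 155 non-cobalt tokens altogether.
After those, each further token must be cobalt, so 155 + 8 = 163 draws guarantee 8 cobalt tokens.

163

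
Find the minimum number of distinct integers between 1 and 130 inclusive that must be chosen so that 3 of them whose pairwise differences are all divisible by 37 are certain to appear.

Integers whose pairwise differences are multiples of 37 are exactly those sharing a remainder mod 37. The 37 residue classes mod 37 are the pigeonholes.
With 74 integers one could put 2 in each residue class and have no class reach 3.
The 75th integer pushes some class to 3, so 37·2 + 1 = 75.

75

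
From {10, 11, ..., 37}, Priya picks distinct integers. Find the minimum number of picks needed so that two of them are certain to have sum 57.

A set avoiding the sum 57 can contain at most one of each pair {x, 57−x}, plus the 10 elements whose complement lies outside the range.
The integers 10, …, 28 (19 of them) are such a set: any two sum to at least 10+11 = 21 and at most 27+28 = 55 < 57.
Any 20th integer completes one of the 9 pairs, so 20 choices force a sum of 57.

20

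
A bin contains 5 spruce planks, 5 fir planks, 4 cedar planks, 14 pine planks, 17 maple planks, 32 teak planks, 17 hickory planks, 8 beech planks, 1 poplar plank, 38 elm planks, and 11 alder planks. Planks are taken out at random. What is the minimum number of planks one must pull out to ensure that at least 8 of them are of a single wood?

Put each drawn plank into a box by wood. The largest draw with every box below 8 takes min(count, 7) from each wood; woods with fewer than 7 contribute all they have.
Σ min(cᵢ, 7) = 5 + 5 + 4 + 7 + 7 + 7 + 7 + 7 + 1 + 7 + 7 = 64.
Draw number 64 + 1 = 65 must push one box to 8.

65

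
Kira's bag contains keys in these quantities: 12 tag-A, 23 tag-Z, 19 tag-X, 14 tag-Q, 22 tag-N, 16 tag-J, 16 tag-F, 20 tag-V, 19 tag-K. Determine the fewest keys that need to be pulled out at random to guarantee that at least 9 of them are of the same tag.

Put each drawn key into a box by tag. The largest draw with every box below 9 takes min(count, 8) from each tag.
Σ min(cᵢ, 8) = 8 + 8 + 8 + 8 + 8 + 8 + 8 + 8 + 8 = 72.
Draw number 72 + 1 = 73 must push one box to 9.

73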